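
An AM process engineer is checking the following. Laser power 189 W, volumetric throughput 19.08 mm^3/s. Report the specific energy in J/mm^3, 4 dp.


SE = 189 / 19.08 = 9.9057 J/mm^3


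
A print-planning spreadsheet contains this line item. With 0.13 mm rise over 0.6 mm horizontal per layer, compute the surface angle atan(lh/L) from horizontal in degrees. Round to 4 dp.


angle = atan(0.13/0.6) = 12.2251 degrees


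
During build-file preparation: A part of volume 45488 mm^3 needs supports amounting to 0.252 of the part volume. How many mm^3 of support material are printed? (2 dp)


V_support = 45488 * 0.252 = 11462.98 mm^3


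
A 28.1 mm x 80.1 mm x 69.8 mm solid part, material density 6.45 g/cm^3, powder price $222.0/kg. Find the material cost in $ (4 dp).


V = 28.1 * 80.1 * 69.8 = 157106.538 mm^3 = 157.106538 cm^3
Mass = 157.106538 * 6.45 / 1000 = 1.01333717 kg
Cost = 1.01333717 * 222.0 = 224.9609 $


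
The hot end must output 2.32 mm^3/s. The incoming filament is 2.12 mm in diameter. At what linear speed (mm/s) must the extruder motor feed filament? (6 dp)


A = pi*(2.12/2)^2 = 3.529894
v = 2.32 / 3.529894 = 0.657244 mm/s


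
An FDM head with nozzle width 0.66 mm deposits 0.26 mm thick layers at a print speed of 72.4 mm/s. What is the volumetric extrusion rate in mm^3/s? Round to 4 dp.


Rate = 0.66 * 0.26 * 72.4 = 12.4238 mm^3/s


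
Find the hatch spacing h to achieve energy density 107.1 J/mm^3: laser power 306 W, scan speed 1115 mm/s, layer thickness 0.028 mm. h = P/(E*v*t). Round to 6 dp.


h = 306 / (107.1*1115*0.028) = 0.091516 mm


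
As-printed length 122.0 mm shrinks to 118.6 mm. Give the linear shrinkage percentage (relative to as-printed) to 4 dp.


Shrinkage = ((122.0-118.6)/122.0)*100 = 2.7869 %


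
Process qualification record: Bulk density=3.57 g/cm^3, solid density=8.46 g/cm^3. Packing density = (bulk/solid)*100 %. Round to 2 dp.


Packing = (3.57/8.46)*100 = 42.2 %


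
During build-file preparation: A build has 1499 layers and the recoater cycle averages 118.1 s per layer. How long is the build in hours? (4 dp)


t = 1499 * 118.1 / 3600 = 49.1755 hrs


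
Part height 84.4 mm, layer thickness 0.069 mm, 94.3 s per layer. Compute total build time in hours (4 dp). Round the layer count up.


Layers = ceil(84.4/0.069) = 1224
t = 1224 * 94.3 / 3600 = 32.062 hrs


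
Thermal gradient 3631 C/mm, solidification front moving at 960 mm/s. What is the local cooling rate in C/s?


CR = 3631 * 960 = 3485760 C/s


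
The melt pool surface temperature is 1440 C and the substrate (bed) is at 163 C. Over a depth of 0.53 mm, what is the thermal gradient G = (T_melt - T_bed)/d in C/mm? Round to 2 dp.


G = (1440-163)/0.53 = 2409.43 C/mm


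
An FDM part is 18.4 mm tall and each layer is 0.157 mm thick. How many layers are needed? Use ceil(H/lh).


Layers = ceil(18.4/0.157) = 118


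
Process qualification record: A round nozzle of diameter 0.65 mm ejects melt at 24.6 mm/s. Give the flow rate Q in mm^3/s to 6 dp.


A = pi*(0.65/2)^2 = 0.33183072 mm^2
Q = 0.33183072 * 24.6 = 8.163036 mm^3/s


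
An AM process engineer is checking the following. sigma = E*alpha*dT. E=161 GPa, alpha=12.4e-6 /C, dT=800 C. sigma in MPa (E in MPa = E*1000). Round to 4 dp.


sigma = 161*1000 * 12.4e-6 * 800 = 1597.12 MPa


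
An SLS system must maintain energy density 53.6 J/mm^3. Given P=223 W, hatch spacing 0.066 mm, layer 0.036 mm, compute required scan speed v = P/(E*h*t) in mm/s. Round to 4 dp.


v = 223 / (53.6*0.066*0.036) = 1751.0302 mm/s


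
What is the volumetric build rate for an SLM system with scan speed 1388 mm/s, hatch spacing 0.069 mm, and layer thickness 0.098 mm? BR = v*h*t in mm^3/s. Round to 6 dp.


Rate = 1388 * 0.069 * 0.098 = 9.385656 mm^3/s


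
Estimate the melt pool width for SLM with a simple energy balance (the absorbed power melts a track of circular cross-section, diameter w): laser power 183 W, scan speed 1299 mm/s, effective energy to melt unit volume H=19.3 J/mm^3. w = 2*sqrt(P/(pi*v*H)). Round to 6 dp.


w = 2*sqrt(183/(pi*1299*19.3)) = 0.096405 mm


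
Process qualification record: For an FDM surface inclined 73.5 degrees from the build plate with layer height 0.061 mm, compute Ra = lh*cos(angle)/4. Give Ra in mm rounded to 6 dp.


Ra = 0.061 * cos(73.5) / 4 = 0.004331 mm


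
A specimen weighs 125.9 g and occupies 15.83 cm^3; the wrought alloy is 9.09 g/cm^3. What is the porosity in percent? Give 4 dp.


rho_part = 125.9 / 15.83 = 7.95325332 g/cm^3
Porosity = (1 - 7.95325332/9.09)*100 = 12.5055 %


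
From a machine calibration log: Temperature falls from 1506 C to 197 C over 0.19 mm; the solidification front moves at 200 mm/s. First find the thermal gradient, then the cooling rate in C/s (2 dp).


G = (1506-197)/0.19 = 6889.47368421 C/mm
CR = 6889.47368421 * 200 = 1377894.74 C/s


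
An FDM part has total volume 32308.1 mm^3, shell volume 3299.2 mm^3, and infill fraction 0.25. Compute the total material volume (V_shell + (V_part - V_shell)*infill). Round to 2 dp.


V_infill = (32308.1 - 3299.2) * 0.25 = 7252.23
V_total = 3299.2 + 7252.23 = 10551.43 mm^3


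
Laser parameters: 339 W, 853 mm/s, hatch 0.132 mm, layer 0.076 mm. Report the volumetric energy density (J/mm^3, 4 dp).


E = 339 / (853*0.132*0.076) = 39.6153 J/mm^3


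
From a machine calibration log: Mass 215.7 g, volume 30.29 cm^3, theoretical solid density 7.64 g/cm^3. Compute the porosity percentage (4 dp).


rho_part = 215.7 / 30.29 = 7.1211621 g/cm^3
Porosity = (1 - 7.1211621/7.64)*100 = 6.7911 %


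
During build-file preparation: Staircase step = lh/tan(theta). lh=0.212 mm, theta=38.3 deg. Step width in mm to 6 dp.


step = 0.212 / tan(38.3) = 0.268439 mm


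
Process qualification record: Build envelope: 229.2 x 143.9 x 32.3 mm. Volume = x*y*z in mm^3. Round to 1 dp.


V = 229.2 * 143.9 * 32.3 = 1065314.7 mm^3


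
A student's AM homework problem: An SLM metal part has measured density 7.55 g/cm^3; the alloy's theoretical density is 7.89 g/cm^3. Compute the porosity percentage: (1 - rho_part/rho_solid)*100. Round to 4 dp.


Porosity = (1-7.55/7.89)*100 = 4.3093 %


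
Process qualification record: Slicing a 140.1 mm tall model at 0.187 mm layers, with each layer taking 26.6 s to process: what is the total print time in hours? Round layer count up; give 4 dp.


Layers = ceil(140.1/0.187) = 750
t = 750 * 26.6 / 3600 = 5.5417 hrs


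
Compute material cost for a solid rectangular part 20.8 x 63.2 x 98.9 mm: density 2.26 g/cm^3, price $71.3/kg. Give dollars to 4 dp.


V = 20.8 * 63.2 * 98.9 = 130009.984 mm^3 = 130.009984 cm^3
Mass = 130.009984 * 2.26 / 1000 = 0.29382256 kg
Cost = 0.29382256 * 71.3 = 20.9495 $


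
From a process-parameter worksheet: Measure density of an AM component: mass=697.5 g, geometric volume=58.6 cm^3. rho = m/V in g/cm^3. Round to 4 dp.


rho = 697.5 / 58.6 = 11.9027 g/cm^3


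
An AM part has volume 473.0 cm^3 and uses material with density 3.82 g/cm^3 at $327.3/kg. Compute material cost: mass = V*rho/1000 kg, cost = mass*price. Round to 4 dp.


Mass = 473.0*3.82/1000 = 1.80686 kg
Cost = 1.80686 * 327.3 = 591.3853 $


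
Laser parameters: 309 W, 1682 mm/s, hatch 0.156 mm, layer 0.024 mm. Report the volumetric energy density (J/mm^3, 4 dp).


E = 309 / (1682*0.156*0.024) = 49.0678 J/mm^3


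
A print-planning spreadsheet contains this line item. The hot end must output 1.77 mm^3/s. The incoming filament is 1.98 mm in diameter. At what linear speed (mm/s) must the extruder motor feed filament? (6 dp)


A = pi*(1.98/2)^2 = 3.079075
v = 1.77 / 3.079075 = 0.574848 mm/s


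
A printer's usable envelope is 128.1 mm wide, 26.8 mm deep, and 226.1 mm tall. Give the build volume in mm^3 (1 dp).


V = 128.1 * 26.8 * 226.1 = 776219.4 mm^3


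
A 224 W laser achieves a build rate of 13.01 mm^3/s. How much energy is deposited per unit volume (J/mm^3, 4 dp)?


SE = 224 / 13.01 = 17.2175 J/mm^3


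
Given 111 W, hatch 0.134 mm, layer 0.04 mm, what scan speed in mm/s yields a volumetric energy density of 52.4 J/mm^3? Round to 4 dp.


v = 111 / (52.4*0.134*0.04) = 395.2091 mm/s


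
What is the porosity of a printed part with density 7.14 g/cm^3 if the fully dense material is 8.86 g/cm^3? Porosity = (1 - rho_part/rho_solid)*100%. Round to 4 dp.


Porosity = (1-7.14/8.86)*100 = 19.4131 %


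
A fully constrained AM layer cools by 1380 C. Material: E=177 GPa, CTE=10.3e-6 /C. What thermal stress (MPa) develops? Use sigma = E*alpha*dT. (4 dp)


sigma = 177*1000 * 10.3e-6 * 1380 = 2515.878 MPa


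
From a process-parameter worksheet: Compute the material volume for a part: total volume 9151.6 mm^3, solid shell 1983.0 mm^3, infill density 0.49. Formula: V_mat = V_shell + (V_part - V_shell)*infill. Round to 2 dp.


V_infill = (9151.6 - 1983.0) * 0.49 = 3512.61
V_total = 1983.0 + 3512.61 = 5495.61 mm^3


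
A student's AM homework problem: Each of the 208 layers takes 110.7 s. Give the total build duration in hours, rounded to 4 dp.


t = 208 * 110.7 / 3600 = 6.396 hrs


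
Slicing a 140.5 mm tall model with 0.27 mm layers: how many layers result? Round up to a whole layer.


Layers = ceil(140.5/0.27) = 521


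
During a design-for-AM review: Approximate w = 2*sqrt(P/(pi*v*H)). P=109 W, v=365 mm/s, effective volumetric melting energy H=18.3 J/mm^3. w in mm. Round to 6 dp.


w = 2*sqrt(109/(pi*365*18.3)) = 0.144144 mm


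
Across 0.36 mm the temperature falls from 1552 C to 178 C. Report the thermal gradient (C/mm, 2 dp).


G = (1552-178)/0.36 = 3816.67 C/mm


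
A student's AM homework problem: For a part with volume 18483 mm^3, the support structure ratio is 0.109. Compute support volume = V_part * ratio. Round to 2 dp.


V_support = 18483 * 0.109 = 2014.65 mm^3


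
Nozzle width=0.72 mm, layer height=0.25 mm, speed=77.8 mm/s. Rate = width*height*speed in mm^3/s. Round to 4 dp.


Rate = 0.72 * 0.25 * 77.8 = 14.004 mm^3/s


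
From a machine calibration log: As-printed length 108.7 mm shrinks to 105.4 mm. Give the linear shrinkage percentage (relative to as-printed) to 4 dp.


Shrinkage = ((108.7-105.4)/108.7)*100 = 3.0359 %


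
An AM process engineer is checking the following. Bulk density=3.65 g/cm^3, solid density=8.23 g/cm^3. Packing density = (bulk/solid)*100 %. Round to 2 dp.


Packing = (3.65/8.23)*100 = 44.35 %


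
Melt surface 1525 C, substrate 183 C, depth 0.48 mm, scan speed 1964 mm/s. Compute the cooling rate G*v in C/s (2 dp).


G = (1525-183)/0.48 = 2795.83333333 C/mm
CR = 2795.83333333 * 1964 = 5491016.67 C/s


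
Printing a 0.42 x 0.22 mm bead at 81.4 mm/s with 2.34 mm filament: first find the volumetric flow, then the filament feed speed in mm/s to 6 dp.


Q = 0.42 * 0.22 * 81.4 = 7.52136 mm^3/s
A_fil = pi*(2.34/2)^2 = 4.30052618 mm^2
v_feed = 7.52136 / 4.30052618 = 1.748939 mm/s


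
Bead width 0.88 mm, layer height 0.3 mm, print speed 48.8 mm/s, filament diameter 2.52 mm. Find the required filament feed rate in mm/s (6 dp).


Q = 0.88 * 0.3 * 48.8 = 12.8832 mm^3/s
A_fil = pi*(2.52/2)^2 = 4.9875925 mm^2
v_feed = 12.8832 / 4.9875925 = 2.58305 mm/s


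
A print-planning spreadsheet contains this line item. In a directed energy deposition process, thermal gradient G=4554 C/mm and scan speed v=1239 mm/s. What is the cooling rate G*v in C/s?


CR = 4554 * 1239 = 5642406 C/s


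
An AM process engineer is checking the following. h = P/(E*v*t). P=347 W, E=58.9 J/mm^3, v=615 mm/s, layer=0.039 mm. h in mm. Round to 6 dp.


h = 347 / (58.9*615*0.039) = 0.245626 mm


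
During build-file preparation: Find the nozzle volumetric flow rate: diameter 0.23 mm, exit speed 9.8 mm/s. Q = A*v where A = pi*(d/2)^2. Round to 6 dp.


A = pi*(0.23/2)^2 = 0.04154756 mm^2
Q = 0.04154756 * 9.8 = 0.407166 mm^3/s


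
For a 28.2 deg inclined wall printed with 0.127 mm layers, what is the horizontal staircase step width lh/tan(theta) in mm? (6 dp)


step = 0.127 / tan(28.2) = 0.236854 mm


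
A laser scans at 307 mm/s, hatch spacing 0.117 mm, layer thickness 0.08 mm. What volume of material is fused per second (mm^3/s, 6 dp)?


Rate = 307 * 0.117 * 0.08 = 2.87352 mm^3/s


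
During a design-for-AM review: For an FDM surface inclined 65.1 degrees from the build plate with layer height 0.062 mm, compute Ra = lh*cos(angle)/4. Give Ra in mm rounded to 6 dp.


Ra = 0.062 * cos(65.1) / 4 = 0.006526 mm


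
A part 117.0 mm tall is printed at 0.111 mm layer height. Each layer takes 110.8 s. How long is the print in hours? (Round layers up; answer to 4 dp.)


Layers = ceil(117.0/0.111) = 1055
t = 1055 * 110.8 / 3600 = 32.4706 hrs


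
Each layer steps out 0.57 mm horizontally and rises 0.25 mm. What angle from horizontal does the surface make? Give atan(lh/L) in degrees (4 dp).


angle = atan(0.25/0.57) = 23.6821 degrees


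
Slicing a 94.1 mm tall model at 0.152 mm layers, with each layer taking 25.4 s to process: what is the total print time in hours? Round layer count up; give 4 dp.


Layers = ceil(94.1/0.152) = 620
t = 620 * 25.4 / 3600 = 4.3744 hrs


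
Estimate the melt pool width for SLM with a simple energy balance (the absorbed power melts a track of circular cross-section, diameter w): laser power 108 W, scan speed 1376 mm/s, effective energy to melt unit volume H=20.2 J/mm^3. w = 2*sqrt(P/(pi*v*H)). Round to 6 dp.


w = 2*sqrt(108/(pi*1376*20.2)) = 0.070337 mm


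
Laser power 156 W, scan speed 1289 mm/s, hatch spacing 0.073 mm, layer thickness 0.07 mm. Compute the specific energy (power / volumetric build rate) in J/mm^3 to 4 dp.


Build rate = 1289 * 0.073 * 0.07 = 6.58679 mm^3/s
SE = 156 / 6.58679 = 23.6838 J/mm^3


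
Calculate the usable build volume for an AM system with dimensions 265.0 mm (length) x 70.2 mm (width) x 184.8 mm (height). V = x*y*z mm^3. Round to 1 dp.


V = 265.0 * 70.2 * 184.8 = 3437834.4 mm^3


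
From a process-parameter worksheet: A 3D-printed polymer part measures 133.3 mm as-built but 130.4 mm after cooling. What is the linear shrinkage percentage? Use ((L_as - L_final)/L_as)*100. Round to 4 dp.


Shrinkage = ((133.3-130.4)/133.3)*100 = 2.1755 %


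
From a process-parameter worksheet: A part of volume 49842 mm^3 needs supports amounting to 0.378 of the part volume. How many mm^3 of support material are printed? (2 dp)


V_support = 49842 * 0.378 = 18840.28 mm^3


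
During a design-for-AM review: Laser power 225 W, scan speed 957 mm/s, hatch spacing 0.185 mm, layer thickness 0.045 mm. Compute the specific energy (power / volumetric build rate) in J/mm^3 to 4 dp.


Build rate = 957 * 0.185 * 0.045 = 7.967025 mm^3/s
SE = 225 / 7.967025 = 28.2414 J/mm^3


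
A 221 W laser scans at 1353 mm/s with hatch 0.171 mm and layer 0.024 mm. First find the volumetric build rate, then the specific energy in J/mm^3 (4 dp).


Build rate = 1353 * 0.171 * 0.024 = 5.552712 mm^3/s
SE = 221 / 5.552712 = 39.8004 J/mm^3


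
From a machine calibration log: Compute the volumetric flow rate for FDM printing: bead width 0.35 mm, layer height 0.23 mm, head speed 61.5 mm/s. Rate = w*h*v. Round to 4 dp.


Rate = 0.35 * 0.23 * 61.5 = 4.9508 mm^3/s


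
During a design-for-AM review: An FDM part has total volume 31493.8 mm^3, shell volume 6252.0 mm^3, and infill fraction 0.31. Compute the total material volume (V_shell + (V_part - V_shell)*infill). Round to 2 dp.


V_infill = (31493.8 - 6252.0) * 0.31 = 7824.96
V_total = 6252.0 + 7824.96 = 14076.96 mm^3


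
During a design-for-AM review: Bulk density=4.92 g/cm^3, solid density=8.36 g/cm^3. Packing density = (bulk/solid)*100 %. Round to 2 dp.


Packing = (4.92/8.36)*100 = 58.85 %


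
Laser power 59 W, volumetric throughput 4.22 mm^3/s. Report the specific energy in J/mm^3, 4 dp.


SE = 59 / 4.22 = 13.981 J/mm^3


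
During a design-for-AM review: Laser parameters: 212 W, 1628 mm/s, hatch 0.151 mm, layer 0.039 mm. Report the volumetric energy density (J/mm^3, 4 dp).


E = 212 / (1628*0.151*0.039) = 22.1126 J/mm^3


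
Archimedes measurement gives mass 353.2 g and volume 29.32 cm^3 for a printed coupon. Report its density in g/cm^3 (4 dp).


rho = 353.2 / 29.32 = 12.0464 g/cm^3


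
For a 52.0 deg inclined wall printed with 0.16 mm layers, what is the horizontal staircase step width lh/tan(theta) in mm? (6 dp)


step = 0.16 / tan(52.0) = 0.125006 mm


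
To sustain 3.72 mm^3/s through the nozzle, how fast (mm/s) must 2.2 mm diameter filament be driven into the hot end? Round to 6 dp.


A = pi*(2.2/2)^2 = 3.801327
v = 3.72 / 3.801327 = 0.978606 mm/s


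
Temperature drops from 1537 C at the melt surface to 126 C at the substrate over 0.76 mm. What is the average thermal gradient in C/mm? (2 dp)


G = (1537-126)/0.76 = 1856.58 C/mm


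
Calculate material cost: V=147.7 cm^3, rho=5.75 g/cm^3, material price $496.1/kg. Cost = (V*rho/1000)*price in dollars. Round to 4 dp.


Mass = 147.7*5.75/1000 = 0.849275 kg
Cost = 0.849275 * 496.1 = 421.3253 $


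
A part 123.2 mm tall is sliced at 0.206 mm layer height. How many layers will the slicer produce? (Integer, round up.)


Layers = ceil(123.2/0.206) = 599


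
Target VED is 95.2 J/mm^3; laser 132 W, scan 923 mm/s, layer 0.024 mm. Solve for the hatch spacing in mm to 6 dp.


h = 132 / (95.2*923*0.024) = 0.062593 mm


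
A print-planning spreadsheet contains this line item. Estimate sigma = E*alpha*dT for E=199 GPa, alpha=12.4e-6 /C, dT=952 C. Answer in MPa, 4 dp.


sigma = 199*1000 * 12.4e-6 * 952 = 2349.1552 MPa


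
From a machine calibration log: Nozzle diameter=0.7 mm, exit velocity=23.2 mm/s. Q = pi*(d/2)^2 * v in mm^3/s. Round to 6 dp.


A = pi*(0.7/2)^2 = 0.3848451 mm^2
Q = 0.3848451 * 23.2 = 8.928406 mm^3/s


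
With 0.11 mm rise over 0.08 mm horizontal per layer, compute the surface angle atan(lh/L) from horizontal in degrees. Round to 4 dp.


angle = atan(0.11/0.08) = 53.9726 degrees


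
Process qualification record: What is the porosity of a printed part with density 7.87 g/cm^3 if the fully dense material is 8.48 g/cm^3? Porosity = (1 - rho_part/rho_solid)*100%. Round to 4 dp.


Porosity = (1-7.87/8.48)*100 = 7.1934 %


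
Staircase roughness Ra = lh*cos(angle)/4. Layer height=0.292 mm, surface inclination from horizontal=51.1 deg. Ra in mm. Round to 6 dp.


Ra = 0.292 * cos(51.1) / 4 = 0.045841 mm


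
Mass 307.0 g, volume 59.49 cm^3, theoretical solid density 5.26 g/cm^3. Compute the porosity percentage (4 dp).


rho_part = 307.0 / 59.49 = 5.16053118 g/cm^3
Porosity = (1 - 5.16053118/5.26)*100 = 1.891 %


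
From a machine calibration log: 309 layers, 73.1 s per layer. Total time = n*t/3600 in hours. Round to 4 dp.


t = 309 * 73.1 / 3600 = 6.2744 hrs


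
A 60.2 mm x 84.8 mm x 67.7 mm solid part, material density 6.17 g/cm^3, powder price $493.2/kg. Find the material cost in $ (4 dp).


V = 60.2 * 84.8 * 67.7 = 345605.792 mm^3 = 345.605792 cm^3
Mass = 345.605792 * 6.17 / 1000 = 2.13238774 kg
Cost = 2.13238774 * 493.2 = 1051.6936 $


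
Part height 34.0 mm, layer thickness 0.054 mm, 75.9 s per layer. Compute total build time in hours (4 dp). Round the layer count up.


Layers = ceil(34.0/0.054) = 630
t = 630 * 75.9 / 3600 = 13.2825 hrs


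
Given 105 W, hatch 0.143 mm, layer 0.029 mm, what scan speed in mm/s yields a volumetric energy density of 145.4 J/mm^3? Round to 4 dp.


v = 105 / (145.4*0.143*0.029) = 174.1369 mm/s


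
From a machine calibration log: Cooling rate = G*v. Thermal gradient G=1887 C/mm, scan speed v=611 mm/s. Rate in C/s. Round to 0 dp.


CR = 1887 * 611 = 1152957 C/s


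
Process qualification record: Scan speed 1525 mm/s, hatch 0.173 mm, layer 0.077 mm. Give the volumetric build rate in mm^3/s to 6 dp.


Rate = 1525 * 0.173 * 0.077 = 20.314525 mm^3/s


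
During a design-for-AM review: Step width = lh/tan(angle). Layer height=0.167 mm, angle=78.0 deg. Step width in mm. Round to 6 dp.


step = 0.167 / tan(78.0) = 0.035497 mm


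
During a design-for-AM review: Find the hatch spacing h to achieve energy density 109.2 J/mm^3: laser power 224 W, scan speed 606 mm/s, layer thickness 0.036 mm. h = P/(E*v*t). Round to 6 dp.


h = 224 / (109.2*606*0.036) = 0.094026 mm


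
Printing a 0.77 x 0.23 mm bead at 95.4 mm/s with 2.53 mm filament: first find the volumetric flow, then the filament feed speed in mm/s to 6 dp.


Q = 0.77 * 0.23 * 95.4 = 16.89534 mm^3/s
A_fil = pi*(2.53/2)^2 = 5.0272551 mm^2
v_feed = 16.89534 / 5.0272551 = 3.360748 mm/s


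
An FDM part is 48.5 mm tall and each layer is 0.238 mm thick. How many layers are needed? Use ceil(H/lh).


Layers = ceil(48.5/0.238) = 204


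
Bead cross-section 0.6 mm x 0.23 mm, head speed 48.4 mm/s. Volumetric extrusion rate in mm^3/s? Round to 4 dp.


Rate = 0.6 * 0.23 * 48.4 = 6.6792 mm^3/s


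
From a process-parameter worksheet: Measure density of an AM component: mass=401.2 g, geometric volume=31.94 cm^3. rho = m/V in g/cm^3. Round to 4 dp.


rho = 401.2 / 31.94 = 12.5611 g/cm^3


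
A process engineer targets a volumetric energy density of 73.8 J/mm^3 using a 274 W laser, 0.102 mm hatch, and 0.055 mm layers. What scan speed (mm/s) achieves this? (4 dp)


v = 274 / (73.8*0.102*0.055) = 661.807 mm/s


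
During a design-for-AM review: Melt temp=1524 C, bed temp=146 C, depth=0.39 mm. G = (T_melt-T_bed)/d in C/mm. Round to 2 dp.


G = (1524-146)/0.39 = 3533.33 C/mm


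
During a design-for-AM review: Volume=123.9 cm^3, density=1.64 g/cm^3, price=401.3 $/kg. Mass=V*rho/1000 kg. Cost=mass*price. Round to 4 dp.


Mass = 123.9*1.64/1000 = 0.203196 kg
Cost = 0.203196 * 401.3 = 81.5426 $


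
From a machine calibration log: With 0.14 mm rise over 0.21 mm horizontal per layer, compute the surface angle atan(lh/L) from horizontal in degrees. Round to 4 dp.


angle = atan(0.14/0.21) = 33.6901 degrees


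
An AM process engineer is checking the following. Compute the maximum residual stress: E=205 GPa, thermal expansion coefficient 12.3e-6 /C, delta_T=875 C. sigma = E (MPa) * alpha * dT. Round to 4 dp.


sigma = 205*1000 * 12.3e-6 * 875 = 2206.3125 MPa


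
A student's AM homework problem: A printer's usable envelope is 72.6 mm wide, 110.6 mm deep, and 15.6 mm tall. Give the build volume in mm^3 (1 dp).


V = 72.6 * 110.6 * 15.6 = 125261.1 mm^3


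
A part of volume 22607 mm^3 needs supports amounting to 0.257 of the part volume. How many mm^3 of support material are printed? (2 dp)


V_support = 22607 * 0.257 = 5810.0 mm^3


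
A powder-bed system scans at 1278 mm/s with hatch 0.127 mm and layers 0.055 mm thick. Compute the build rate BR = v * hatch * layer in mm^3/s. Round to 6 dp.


Rate = 1278 * 0.127 * 0.055 = 8.92683 mm^3/s


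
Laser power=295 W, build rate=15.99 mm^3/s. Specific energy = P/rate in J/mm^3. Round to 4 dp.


SE = 295 / 15.99 = 18.449 J/mm^3


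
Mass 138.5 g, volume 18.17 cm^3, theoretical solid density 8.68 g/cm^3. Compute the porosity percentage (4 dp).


rho_part = 138.5 / 18.17 = 7.6224546 g/cm^3
Porosity = (1 - 7.6224546/8.68)*100 = 12.1837 %


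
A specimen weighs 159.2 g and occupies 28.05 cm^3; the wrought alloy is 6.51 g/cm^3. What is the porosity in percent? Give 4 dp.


rho_part = 159.2 / 28.05 = 5.67557932 g/cm^3
Porosity = (1 - 5.67557932/6.51)*100 = 12.8175 %


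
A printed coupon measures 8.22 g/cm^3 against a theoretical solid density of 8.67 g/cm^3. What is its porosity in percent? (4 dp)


Porosity = (1-8.22/8.67)*100 = 5.1903 %


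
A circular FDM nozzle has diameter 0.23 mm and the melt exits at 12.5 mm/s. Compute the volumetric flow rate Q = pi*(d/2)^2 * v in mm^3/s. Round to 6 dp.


A = pi*(0.23/2)^2 = 0.04154756 mm^2
Q = 0.04154756 * 12.5 = 0.519345 mm^3/s


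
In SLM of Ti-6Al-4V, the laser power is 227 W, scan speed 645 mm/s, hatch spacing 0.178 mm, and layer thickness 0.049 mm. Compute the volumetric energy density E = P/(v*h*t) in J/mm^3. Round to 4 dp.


E = 227 / (645*0.178*0.049) = 40.3506 J/mm^3


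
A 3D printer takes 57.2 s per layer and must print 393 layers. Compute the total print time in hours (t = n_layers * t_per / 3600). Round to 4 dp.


t = 393 * 57.2 / 3600 = 6.2443 hrs


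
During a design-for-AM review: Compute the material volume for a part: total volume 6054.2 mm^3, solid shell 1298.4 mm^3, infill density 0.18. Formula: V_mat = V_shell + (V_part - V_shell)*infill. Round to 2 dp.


V_infill = (6054.2 - 1298.4) * 0.18 = 856.04
V_total = 1298.4 + 856.04 = 2154.44 mm^3


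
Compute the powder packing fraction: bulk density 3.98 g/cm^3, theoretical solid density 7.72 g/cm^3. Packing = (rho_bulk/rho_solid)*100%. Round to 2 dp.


Packing = (3.98/7.72)*100 = 51.55 %


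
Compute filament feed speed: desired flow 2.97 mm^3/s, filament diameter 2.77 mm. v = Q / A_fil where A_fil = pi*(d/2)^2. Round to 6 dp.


A = pi*(2.77/2)^2 = 6.026282
v = 2.97 / 6.026282 = 0.492841 mm/s


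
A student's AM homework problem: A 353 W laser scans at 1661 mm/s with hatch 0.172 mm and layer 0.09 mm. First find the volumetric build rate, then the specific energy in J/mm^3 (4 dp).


Build rate = 1661 * 0.172 * 0.09 = 25.71228 mm^3/s
SE = 353 / 25.71228 = 13.7288 J/mm^3


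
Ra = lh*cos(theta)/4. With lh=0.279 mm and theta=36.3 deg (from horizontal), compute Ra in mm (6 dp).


Ra = 0.279 * cos(36.3) / 4 = 0.056213 mm


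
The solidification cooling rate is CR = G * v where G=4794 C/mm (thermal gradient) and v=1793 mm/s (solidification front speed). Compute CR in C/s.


CR = 4794 * 1793 = 8595642 C/s


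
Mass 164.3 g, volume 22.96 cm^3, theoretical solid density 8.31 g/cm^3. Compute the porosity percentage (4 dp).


rho_part = 164.3 / 22.96 = 7.15592334 g/cm^3
Porosity = (1 - 7.15592334/8.31)*100 = 13.8878 %


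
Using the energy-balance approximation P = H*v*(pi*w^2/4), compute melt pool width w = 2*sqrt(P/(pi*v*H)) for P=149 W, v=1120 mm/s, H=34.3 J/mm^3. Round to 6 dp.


w = 2*sqrt(149/(pi*1120*34.3)) = 0.070274 mm


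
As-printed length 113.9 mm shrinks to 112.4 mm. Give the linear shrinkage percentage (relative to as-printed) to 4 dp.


Shrinkage = ((113.9-112.4)/113.9)*100 = 1.3169 %


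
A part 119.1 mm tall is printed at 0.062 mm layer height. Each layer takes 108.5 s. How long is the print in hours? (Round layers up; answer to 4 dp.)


Layers = ceil(119.1/0.062) = 1921
t = 1921 * 108.5 / 3600 = 57.8968 hrs


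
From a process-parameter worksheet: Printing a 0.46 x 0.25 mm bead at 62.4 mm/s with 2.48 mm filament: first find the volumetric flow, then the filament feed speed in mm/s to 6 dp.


Q = 0.46 * 0.25 * 62.4 = 7.176 mm^3/s
A_fil = pi*(2.48/2)^2 = 4.83051286 mm^2
v_feed = 7.176 / 4.83051286 = 1.485557 mm/s


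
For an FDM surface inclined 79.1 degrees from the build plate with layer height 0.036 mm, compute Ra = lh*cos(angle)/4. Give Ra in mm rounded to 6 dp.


Ra = 0.036 * cos(79.1) / 4 = 0.001702 mm


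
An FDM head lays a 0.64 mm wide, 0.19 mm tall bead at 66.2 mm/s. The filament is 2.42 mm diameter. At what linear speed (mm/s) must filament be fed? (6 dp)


Q = 0.64 * 0.19 * 66.2 = 8.04992 mm^3/s
A_fil = pi*(2.42/2)^2 = 4.5996058 mm^2
v_feed = 8.04992 / 4.5996058 = 1.750133 mm/s


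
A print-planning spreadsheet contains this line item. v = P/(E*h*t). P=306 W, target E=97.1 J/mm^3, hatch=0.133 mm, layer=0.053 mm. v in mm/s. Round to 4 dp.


v = 306 / (97.1*0.133*0.053) = 447.0691 mm/s


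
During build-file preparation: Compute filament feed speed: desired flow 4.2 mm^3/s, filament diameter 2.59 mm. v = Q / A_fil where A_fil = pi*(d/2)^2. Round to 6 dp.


A = pi*(2.59/2)^2 = 5.268529
v = 4.2 / 5.268529 = 0.797186 mm/s


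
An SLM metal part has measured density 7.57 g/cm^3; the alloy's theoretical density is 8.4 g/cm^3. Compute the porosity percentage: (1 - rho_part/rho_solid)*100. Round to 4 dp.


Porosity = (1-7.57/8.4)*100 = 9.881 %


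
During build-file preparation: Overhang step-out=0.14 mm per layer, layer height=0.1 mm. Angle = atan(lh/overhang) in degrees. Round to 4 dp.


angle = atan(0.1/0.14) = 35.5377 degrees


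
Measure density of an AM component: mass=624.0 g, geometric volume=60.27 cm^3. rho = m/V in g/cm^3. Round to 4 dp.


rho = 624.0 / 60.27 = 10.3534 g/cm^3


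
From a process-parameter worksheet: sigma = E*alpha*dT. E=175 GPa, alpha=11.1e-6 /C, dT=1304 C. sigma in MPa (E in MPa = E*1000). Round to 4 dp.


sigma = 175*1000 * 11.1e-6 * 1304 = 2533.02 MPa


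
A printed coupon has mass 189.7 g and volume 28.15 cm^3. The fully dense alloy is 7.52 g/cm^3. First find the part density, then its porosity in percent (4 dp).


rho_part = 189.7 / 28.15 = 6.73889876 g/cm^3
Porosity = (1 - 6.73889876/7.52)*100 = 10.387 %


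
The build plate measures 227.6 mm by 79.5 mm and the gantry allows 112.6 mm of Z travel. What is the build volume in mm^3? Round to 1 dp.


V = 227.6 * 79.5 * 112.6 = 2037406.9 mm^3


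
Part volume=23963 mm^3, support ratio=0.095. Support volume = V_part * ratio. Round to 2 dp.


V_support = 23963 * 0.095 = 2276.49 mm^3


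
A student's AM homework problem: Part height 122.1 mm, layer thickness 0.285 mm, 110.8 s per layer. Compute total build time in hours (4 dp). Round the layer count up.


Layers = ceil(122.1/0.285) = 429
t = 429 * 110.8 / 3600 = 13.2037 hrs


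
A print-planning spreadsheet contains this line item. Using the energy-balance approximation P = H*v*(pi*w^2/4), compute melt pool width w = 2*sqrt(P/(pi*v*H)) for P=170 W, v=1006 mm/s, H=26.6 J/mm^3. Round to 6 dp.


w = 2*sqrt(170/(pi*1006*26.6)) = 0.089937 mm


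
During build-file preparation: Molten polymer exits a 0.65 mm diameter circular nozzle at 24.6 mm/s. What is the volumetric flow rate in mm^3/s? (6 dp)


A = pi*(0.65/2)^2 = 0.33183072 mm^2
Q = 0.33183072 * 24.6 = 8.163036 mm^3/s


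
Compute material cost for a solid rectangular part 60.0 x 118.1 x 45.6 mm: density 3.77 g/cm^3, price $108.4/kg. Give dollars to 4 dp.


V = 60.0 * 118.1 * 45.6 = 323121.6 mm^3 = 323.1216 cm^3
Mass = 323.1216 * 3.77 / 1000 = 1.21816843 kg
Cost = 1.21816843 * 108.4 = 132.0495 $


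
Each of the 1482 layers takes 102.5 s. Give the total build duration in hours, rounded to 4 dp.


t = 1482 * 102.5 / 3600 = 42.1958 hrs


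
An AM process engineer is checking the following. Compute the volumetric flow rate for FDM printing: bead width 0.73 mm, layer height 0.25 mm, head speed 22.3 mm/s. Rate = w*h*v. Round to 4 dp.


Rate = 0.73 * 0.25 * 22.3 = 4.0698 mm^3/s


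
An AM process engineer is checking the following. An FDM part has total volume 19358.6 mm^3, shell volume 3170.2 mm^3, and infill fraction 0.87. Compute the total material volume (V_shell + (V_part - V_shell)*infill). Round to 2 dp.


V_infill = (19358.6 - 3170.2) * 0.87 = 14083.91
V_total = 3170.2 + 14083.91 = 17254.11 mm^3


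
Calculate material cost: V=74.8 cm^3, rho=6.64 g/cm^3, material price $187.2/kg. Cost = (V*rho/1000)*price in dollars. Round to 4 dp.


Mass = 74.8*6.64/1000 = 0.496672 kg
Cost = 0.496672 * 187.2 = 92.977 $


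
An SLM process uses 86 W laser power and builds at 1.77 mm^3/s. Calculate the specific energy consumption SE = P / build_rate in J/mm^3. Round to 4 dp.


SE = 86 / 1.77 = 48.5876 J/mm^3


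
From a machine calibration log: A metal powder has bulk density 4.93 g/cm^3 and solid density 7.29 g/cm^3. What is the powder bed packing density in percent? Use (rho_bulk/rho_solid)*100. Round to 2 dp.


Packing = (4.93/7.29)*100 = 67.63 %


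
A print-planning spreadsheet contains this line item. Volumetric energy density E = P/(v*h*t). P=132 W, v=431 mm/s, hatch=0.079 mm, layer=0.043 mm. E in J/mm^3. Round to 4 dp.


E = 132 / (431*0.079*0.043) = 90.1573 J/mm^3


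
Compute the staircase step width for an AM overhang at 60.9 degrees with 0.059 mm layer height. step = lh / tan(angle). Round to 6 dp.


step = 0.059 / tan(60.9) = 0.032839 mm


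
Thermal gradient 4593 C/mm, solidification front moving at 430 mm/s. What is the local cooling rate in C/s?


CR = 4593 * 430 = 1974990 C/s


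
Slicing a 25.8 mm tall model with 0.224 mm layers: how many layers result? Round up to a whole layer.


Layers = ceil(25.8/0.224) = 116


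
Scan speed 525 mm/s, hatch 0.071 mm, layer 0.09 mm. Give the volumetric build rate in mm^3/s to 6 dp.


Rate = 525 * 0.071 * 0.09 = 3.35475 mm^3/s


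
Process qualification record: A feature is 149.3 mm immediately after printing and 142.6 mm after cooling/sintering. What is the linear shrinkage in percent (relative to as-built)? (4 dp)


Shrinkage = ((149.3-142.6)/149.3)*100 = 4.4876 %


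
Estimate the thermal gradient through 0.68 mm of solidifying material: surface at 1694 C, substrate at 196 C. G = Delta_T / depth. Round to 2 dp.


G = (1694-196)/0.68 = 2202.94 C/mm


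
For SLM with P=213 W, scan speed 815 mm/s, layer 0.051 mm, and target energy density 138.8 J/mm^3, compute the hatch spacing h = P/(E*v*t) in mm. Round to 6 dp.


h = 213 / (138.8*815*0.051) = 0.03692 mm


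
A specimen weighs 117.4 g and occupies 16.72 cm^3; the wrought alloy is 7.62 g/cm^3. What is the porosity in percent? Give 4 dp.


rho_part = 117.4 / 16.72 = 7.0215311 g/cm^3
Porosity = (1 - 7.0215311/7.62)*100 = 7.8539 %


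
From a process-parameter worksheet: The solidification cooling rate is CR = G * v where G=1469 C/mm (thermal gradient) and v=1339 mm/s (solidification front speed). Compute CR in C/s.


CR = 1469 * 1339 = 1966991 C/s


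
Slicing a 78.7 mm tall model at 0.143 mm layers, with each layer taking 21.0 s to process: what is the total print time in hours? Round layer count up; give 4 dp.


Layers = ceil(78.7/0.143) = 551
t = 551 * 21.0 / 3600 = 3.2142 hrs


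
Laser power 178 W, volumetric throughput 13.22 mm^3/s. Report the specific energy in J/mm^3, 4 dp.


SE = 178 / 13.22 = 13.4644 J/mm^3


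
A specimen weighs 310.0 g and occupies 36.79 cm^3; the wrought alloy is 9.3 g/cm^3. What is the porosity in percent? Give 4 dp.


rho_part = 310.0 / 36.79 = 8.42620277 g/cm^3
Porosity = (1 - 8.42620277/9.3)*100 = 9.3957 %


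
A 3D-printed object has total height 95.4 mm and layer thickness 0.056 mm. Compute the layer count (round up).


Layers = ceil(95.4/0.056) = 1704


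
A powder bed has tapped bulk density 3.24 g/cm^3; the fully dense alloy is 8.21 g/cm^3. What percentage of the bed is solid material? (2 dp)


Packing = (3.24/8.21)*100 = 39.46 %


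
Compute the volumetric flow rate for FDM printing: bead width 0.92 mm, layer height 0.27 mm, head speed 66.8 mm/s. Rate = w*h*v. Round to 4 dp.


Rate = 0.92 * 0.27 * 66.8 = 16.5931 mm^3/s


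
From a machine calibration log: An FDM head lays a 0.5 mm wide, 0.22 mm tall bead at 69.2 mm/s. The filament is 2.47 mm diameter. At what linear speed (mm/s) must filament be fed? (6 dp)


Q = 0.5 * 0.22 * 69.2 = 7.612 mm^3/s
A_fil = pi*(2.47/2)^2 = 4.79163566 mm^2
v_feed = 7.612 / 4.79163566 = 1.588602 mm/s


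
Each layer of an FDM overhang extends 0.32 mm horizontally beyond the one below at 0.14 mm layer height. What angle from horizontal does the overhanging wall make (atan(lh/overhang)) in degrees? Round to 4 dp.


angle = atan(0.14/0.32) = 23.6294 degrees


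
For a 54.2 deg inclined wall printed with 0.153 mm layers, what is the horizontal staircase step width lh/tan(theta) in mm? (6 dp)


step = 0.153 / tan(54.2) = 0.110347 mm


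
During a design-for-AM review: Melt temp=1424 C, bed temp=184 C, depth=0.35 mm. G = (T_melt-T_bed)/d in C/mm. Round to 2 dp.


G = (1424-184)/0.35 = 3542.86 C/mm


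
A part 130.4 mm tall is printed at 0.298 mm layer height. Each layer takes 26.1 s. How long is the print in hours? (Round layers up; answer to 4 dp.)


Layers = ceil(130.4/0.298) = 438
t = 438 * 26.1 / 3600 = 3.1755 hrs


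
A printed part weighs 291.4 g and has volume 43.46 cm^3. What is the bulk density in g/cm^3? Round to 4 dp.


rho = 291.4 / 43.46 = 6.705 g/cm^3


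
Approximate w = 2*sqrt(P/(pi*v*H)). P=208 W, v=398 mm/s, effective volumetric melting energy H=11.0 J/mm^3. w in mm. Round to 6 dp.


w = 2*sqrt(208/(pi*398*11.0)) = 0.245951 mm


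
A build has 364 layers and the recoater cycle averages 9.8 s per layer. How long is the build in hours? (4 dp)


t = 364 * 9.8 / 3600 = 0.9909 hrs


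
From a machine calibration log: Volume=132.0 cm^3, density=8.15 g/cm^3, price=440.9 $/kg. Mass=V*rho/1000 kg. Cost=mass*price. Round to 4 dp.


Mass = 132.0*8.15/1000 = 1.0758 kg
Cost = 1.0758 * 440.9 = 474.3202 $


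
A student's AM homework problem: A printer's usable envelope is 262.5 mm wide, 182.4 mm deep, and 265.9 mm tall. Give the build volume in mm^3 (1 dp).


V = 262.5 * 182.4 * 265.9 = 12731292.0 mm^3


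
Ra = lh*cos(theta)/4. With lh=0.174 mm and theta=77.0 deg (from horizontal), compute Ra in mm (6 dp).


Ra = 0.174 * cos(77.0) / 4 = 0.009785 mm


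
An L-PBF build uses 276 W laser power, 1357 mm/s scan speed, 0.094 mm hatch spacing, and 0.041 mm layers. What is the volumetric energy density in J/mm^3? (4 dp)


E = 276 / (1357*0.094*0.041) = 52.7737 J/mm^3


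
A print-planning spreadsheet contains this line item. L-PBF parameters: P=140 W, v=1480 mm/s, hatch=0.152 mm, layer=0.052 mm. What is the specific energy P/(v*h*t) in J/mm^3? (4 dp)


Build rate = 1480 * 0.152 * 0.052 = 11.69792 mm^3/s
SE = 140 / 11.69792 = 11.9679 J/mm^3


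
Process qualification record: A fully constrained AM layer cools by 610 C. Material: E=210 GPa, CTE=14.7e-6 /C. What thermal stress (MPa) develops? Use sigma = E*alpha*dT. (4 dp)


sigma = 210*1000 * 14.7e-6 * 610 = 1883.07 MPa


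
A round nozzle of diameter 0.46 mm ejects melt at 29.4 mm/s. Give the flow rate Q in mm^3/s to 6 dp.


A = pi*(0.46/2)^2 = 0.16619025 mm^2
Q = 0.16619025 * 29.4 = 4.885993 mm^3/s


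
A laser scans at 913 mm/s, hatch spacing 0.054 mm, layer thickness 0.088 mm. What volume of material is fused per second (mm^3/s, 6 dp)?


Rate = 913 * 0.054 * 0.088 = 4.338576 mm^3/s


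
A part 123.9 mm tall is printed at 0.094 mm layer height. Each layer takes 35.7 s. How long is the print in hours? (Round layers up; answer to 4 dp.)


Layers = ceil(123.9/0.094) = 1319
t = 1319 * 35.7 / 3600 = 13.0801 hrs


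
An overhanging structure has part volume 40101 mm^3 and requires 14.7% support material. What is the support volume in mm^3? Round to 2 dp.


V_support = 40101 * 0.147 = 5894.85 mm^3


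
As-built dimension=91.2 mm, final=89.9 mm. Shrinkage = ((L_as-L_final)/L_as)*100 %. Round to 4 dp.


Shrinkage = ((91.2-89.9)/91.2)*100 = 1.4254 %


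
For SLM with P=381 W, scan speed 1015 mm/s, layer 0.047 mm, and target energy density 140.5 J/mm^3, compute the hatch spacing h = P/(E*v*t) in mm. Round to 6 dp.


h = 381 / (140.5*1015*0.047) = 0.056844 mm


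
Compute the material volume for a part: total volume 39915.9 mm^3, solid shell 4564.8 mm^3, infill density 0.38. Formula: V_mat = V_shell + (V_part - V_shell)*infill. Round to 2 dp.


V_infill = (39915.9 - 4564.8) * 0.38 = 13433.42
V_total = 4564.8 + 13433.42 = 17998.22 mm^3


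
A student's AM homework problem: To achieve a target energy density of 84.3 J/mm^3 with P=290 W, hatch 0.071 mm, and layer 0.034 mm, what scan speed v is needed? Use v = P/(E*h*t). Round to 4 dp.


v = 290 / (84.3*0.071*0.034) = 1425.06 mm/s


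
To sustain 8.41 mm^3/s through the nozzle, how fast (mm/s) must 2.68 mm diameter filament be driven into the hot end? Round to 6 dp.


A = pi*(2.68/2)^2 = 5.641044
v = 8.41 / 5.641044 = 1.490859 mm/s
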